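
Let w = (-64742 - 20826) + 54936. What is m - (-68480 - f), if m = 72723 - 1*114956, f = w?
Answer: -4385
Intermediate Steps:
w = -30632 (w = -85568 + 54936 = -30632)
f = -30632
m = -42233 (m = 72723 - 114956 = -42233)
m - (-68480 - f) = -42233 - (-68480 - 1*(-30632)) = -42233 - (-68480 + 30632) = -42233 - 1*(-37848) = -42233 + 37848 = -4385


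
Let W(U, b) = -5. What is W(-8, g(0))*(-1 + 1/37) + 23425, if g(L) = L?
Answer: 866905/37 ≈ 23430.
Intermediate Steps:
W(-8, g(0))*(-1 + 1/37) + 23425 = -5*(-1 + 1/37) + 23425 = -5*(-36/37) + 23425 = 180/37 + 23425 = 866905/37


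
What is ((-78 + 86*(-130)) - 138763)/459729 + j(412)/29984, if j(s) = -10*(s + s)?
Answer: -57544421/95725794 ≈ -0.60114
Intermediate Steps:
j(s) = -20*s
((-78 + 86*(-130)) - 138763)/459729 + j(412)/29984 = ((-78 + 86*(-130)) - 138763)/459729 - 20*412/29984 = ((-78 - 11180) - 138763)*(1/459729) - 8240*1/29984 = (-11258 - 138763)*(1/459729) - 515/1874 = -150021*1/459729 - 515/1874 = -16669/51081 - 515/1874 = -57544421/95725794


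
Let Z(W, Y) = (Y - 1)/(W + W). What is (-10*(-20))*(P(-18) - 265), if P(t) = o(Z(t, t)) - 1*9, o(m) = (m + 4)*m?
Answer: -8800175/162 ≈ -54322.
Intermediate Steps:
Z(W, Y) = (-1 + Y)/(2*W) (Z(W, Y) = (-1 + Y)/((2*W)) = (-1 + Y)*(1/(2*W)) = (-1 + Y)/(2*W))
o(m) = m*(4 + m) (o(m) = (4 + m)*m = m*(4 + m))
P(t) = -9 + (-1 + t)*(4 + (-1 + t)/(2*t))/(2*t) (P(t) = ((-1 + t)/(2*t))*(4 + (-1 + t)/(2*t)) - 1*9 = (-1 + t)*(4 + (-1 + t)/(2*t))/(2*t) - 9 = -9 + (-1 + t)*(4 + (-1 + t)/(2*t))/(2*t))
(-10*(-20))*(P(-18) - 265) = (-10*(-20))*((¼)*(1 - 27*(-18)² - 10*(-18))/(-18)² - 265) = 200*((¼)*(1/324)*(1 - 27*324 + 180) - 265) = 200*((¼)*(1/324)*(1 - 8748 + 180) - 265) = 200*((¼)*(1/324)*(-8567) - 265) = 200*(-8567/1296 - 265) = 200*(-352007/1296) = -8800175/162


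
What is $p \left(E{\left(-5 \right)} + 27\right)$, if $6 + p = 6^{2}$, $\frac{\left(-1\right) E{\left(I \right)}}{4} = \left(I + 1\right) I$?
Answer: $-1590$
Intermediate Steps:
$E{\left(I \right)} = - 4 I \left(1 + I\right)$ ($E{\left(I \right)} = - 4 \left(I + 1\right) I = - 4 \left(1 + I\right) I = - 4 I \left(1 + I\right)$)
$p = 30$ ($p = -6 + 6^{2} = -6 + 36 = 30$)
$p \left(E{\left(-5 \right)} + 27\right) = 30 \left(\left(-4\right) \left(-5\right) \left(1 - 5\right) + 27\right) = 30 \left(\left(-4\right) \left(-5\right) \left(-4\right) + 27\right) = 30 \left(-80 + 27\right) = 30 \left(-53\right) = -1590$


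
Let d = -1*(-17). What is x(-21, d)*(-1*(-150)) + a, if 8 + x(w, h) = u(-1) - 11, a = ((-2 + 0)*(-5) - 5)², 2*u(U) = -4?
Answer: -3125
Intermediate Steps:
u(U) = -2 (u(U) = (½)*(-4) = -2)
d = 17
a = 25 (a = (-2*(-5) - 5)² = (10 - 5)² = 5² = 25)
x(w, h) = -21 (x(w, h) = -8 + (-2 - 11) = -8 - 13 = -21)
x(-21, d)*(-1*(-150)) + a = -(-21)*(-150) + 25 = -21*150 + 25 = -3150 + 25 = -3125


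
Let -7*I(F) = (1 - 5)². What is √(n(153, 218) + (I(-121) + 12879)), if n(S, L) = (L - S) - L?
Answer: √623462/7 ≈ 112.80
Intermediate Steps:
n(S, L) = -S
I(F) = -16/7 (I(F) = -(1 - 5)²/7 = -⅐*(-4)² = -⅐*16 = -16/7)
√(n(153, 218) + (I(-121) + 12879)) = √(-1*153 + (-16/7 + 12879)) = √(-153 + 90137/7) = √(89066/7) = √623462/7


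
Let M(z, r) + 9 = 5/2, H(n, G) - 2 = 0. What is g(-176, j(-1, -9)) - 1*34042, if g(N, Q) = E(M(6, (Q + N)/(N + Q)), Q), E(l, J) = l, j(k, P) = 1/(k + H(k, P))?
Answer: -68097/2 ≈ -34049.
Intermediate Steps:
H(n, G) = 2 (H(n, G) = 2 + 0 = 2)
j(k, P) = 1/(2 + k) (j(k, P) = 1/(k + 2) = 1/(2 + k))
M(z, r) = -13/2 (M(z, r) = -9 + 5/2 = -13/2)
g(N, Q) = -13/2
g(-176, j(-1, -9)) - 1*34042 = -13/2 - 1*34042 = -13/2 - 34042 = -68097/2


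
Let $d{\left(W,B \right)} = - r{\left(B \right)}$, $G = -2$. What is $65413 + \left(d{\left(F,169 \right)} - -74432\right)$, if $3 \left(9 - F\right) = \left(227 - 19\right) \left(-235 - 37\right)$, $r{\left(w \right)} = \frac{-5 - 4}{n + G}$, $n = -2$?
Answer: $\frac{559371}{4} \approx 1.3984 \cdot 10^{5}$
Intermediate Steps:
$r{\left(w \right)} = \frac{9}{4}$ ($r{\left(w \right)} = \frac{-5 - 4}{-2 - 2} = - \frac{9}{-4} = \left(-9\right) \left(- \frac{1}{4}\right) = \frac{9}{4}$)
$F = \frac{56603}{3}$ ($F = 9 - \frac{\left(227 - 19\right) \left(-235 - 37\right)}{3} = 9 - \frac{208 \left(-272\right)}{3} = 9 - - \frac{56576}{3} = 9 + \frac{56576}{3} = \frac{56603}{3} \approx 18868.0$)
$d{\left(W,B \right)} = - \frac{9}{4}$ ($d{\left(W,B \right)} = \left(-1\right) \frac{9}{4} = - \frac{9}{4}$)
$65413 + \left(d{\left(F,169 \right)} - -74432\right) = 65413 - - \frac{297719}{4} = 65413 + \left(- \frac{9}{4} + 74432\right) = 65413 + \frac{297719}{4} = \frac{559371}{4}$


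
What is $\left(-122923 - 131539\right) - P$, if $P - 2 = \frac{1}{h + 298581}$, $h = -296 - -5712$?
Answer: $- \frac{77356292609}{303997} \approx -2.5446 \cdot 10^{5}$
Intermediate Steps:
$h = 5416$ ($h = -296 + 5712 = 5416$)
$P = \frac{607995}{303997}$ ($P = 2 + \frac{1}{5416 + 298581} = 2 + \frac{1}{303997} = \frac{607995}{303997} \approx 2.0$)
$\left(-122923 - 131539\right) - P = \left(-122923 - 131539\right) - \frac{607995}{303997} = -254462 - \frac{607995}{303997} = - \frac{77356292609}{303997}$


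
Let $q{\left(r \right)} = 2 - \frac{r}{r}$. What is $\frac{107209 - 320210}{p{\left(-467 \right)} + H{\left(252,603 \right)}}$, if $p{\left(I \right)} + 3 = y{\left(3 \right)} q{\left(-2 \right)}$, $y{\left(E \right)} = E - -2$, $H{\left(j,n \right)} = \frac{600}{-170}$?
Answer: $\frac{3621017}{26} \approx 1.3927 \cdot 10^{5}$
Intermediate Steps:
$H{\left(j,n \right)} = - \frac{60}{17}$ ($H{\left(j,n \right)} = 600 \left(- \frac{1}{170}\right) = - \frac{60}{17}$)
$y{\left(E \right)} = 2 + E$ ($y{\left(E \right)} = E + 2 = 2 + E$)
$q{\left(r \right)} = 1$ ($q{\left(r \right)} = 2 - 1 = 1$)
$p{\left(I \right)} = 2$ ($p{\left(I \right)} = -3 + \left(2 + 3\right) 1 = -3 + 5 \cdot 1 = -3 + 5 = 2$)
$\frac{107209 - 320210}{p{\left(-467 \right)} + H{\left(252,603 \right)}} = \frac{107209 - 320210}{2 - \frac{60}{17}} = - \frac{213001}{- \frac{26}{17}} = \left(-213001\right) \left(- \frac{17}{26}\right) = \frac{3621017}{26}$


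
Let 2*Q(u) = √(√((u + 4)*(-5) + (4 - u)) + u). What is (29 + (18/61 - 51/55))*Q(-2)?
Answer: 47587*√(-2 + 2*I)/3355 ≈ 9.1287 + 22.039*I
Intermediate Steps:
Q(u) = √(u + √(-16 - 6*u))/2 (Q(u) = √(√((u + 4)*(-5) + (4 - u)) + u)/2 = √(√((4 + u)*(-5) + (4 - u)) + u)/2 = √(√((-20 - 5*u) + (4 - u)) + u)/2 = √(√(-16 - 6*u) + u)/2 = √(u + √(-16 - 6*u))/2)
(29 + (18/61 - 51/55))*Q(-2) = (29 + (18/61 - 51/55))*(√(-2 + √2*√(-8 - 3*(-2)))/2) = (29 + (18*(1/61) - 51*1/55))*(√(-2 + √2*√(-8 + 6))/2) = (29 + (18/61 - 51/55))*(√(-2 + √2*√(-2))/2) = (29 - 2121/3355)*(√(-2 + √2*(I*√2))/2) = 95174*(√(-2 + 2*I)/2)/3355 = 47587*√(-2 + 2*I)/3355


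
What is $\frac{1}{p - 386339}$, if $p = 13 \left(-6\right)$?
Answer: $- \frac{1}{386417} \approx -2.5879 \cdot 10^{-6}$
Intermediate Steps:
$p = -78$
$\frac{1}{p - 386339} = \frac{1}{-78 - 386339} = \frac{1}{-386417} = - \frac{1}{386417}$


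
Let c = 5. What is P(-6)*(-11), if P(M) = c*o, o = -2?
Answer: 110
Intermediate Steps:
P(M) = -10 (P(M) = 5*(-2) = -10)
P(-6)*(-11) = -10*(-11) = 110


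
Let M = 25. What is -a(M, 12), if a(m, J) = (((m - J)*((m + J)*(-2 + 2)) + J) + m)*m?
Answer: -925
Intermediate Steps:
a(m, J) = m*(J + m) (a(m, J) = (((m - J)*((J + m)*0) + J) + m)*m = (((m - J)*0 + J) + m)*m = ((0 + J) + m)*m = (J + m)*m = m*(J + m))
-a(M, 12) = -25*(12 + 25) = -25*37 = -1*925 = -925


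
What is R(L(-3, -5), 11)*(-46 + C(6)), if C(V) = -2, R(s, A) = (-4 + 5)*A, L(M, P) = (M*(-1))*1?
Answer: -528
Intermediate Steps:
L(M, P) = -M (L(M, P) = -M*1 = -M)
R(s, A) = A (R(s, A) = 1*A = A)
R(L(-3, -5), 11)*(-46 + C(6)) = 11*(-46 - 2) = 11*(-48) = -528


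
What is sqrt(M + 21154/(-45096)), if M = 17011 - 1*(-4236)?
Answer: sqrt(2700499433223)/11274 ≈ 145.76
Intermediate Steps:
M = 21247 (M = 17011 + 4236 = 21247)
sqrt(M + 21154/(-45096)) = sqrt(21247 + 21154/(-45096)) = sqrt(21247 + 21154*(-1/45096)) = sqrt(21247 - 10577/22548) = sqrt(479066779/22548) = sqrt(2700499433223)/11274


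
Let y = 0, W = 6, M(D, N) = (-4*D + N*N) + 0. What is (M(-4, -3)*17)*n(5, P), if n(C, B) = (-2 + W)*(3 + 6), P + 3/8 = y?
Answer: 15300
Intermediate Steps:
M(D, N) = N**2 - 4*D (M(D, N) = (-4*D + N**2) + 0 = (N**2 - 4*D) + 0 = N**2 - 4*D)
P = -3/8 (P = -3/8 + 0 = -3/8 ≈ -0.37500)
n(C, B) = 36 (n(C, B) = (-2 + 6)*(3 + 6) = 4*9 = 36)
(M(-4, -3)*17)*n(5, P) = (((-3)**2 - 4*(-4))*17)*36 = ((9 + 16)*17)*36 = (25*17)*36 = 425*36 = 15300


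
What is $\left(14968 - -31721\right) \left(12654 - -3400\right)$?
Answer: $749545206$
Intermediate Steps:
$\left(14968 - -31721\right) \left(12654 - -3400\right) = \left(14968 + 31721\right) \left(12654 + 3400\right) = 46689 \cdot 16054 = 749545206$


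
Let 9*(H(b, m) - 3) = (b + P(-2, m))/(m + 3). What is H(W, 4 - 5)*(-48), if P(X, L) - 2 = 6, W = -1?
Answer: -488/3 ≈ -162.67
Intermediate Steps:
P(X, L) = 8 (P(X, L) = 2 + 6 = 8)
H(b, m) = 3 + (8 + b)/(9*(3 + m)) (H(b, m) = 3 + ((b + 8)/(m + 3))/9 = 3 + ((8 + b)/(3 + m))/9 = 3 + (8 + b)/(9*(3 + m)))
H(W, 4 - 5)*(-48) = ((89 - 1 + 27*(4 - 5))/(9*(3 + (4 - 5))))*(-48) = ((89 - 1 + 27*(-1))/(9*(3 - 1)))*(-48) = ((1/9)*(89 - 1 - 27)/2)*(-48) = ((1/9)*(1/2)*61)*(-48) = (61/18)*(-48) = -488/3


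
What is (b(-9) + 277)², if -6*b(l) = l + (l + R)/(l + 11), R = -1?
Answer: 702244/9 ≈ 78027.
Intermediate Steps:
b(l) = -l/6 - (-1 + l)/(6*(11 + l)) (b(l) = -(l + (l - 1)/(l + 11))/6 = -(l + (-1 + l)/(11 + l))/6 = -l/6 - (-1 + l)/(6*(11 + l)))
(b(-9) + 277)² = ((1 - 1*(-9)² - 12*(-9))/(6*(11 - 9)) + 277)² = ((⅙)*(1 - 1*81 + 108)/2 + 277)² = ((⅙)*(½)*(1 - 81 + 108) + 277)² = ((⅙)*(½)*28 + 277)² = (7/3 + 277)² = (838/3)² = 702244/9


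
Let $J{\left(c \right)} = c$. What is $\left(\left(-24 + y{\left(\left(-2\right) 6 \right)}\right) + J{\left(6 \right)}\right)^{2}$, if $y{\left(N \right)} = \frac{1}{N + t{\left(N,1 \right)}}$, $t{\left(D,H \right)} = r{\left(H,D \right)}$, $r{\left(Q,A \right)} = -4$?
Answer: $\frac{83521}{256} \approx 326.25$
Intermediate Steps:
$t{\left(D,H \right)} = -4$
$y{\left(N \right)} = \frac{1}{-4 + N}$ ($y{\left(N \right)} = \frac{1}{N - 4} = \frac{1}{-4 + N}$)
$\left(\left(-24 + y{\left(\left(-2\right) 6 \right)}\right) + J{\left(6 \right)}\right)^{2} = \left(\left(-24 + \frac{1}{-4 - 12}\right) + 6\right)^{2} = \left(\left(-24 + \frac{1}{-16}\right) + 6\right)^{2} = \left(\left(-24 - \frac{1}{16}\right) + 6\right)^{2} = \left(- \frac{385}{16} + 6\right)^{2} = \left(- \frac{289}{16}\right)^{2} = \frac{83521}{256}$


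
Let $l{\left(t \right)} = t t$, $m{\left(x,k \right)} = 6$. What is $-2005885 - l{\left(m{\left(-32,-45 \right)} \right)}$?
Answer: $-2005921$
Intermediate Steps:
$l{\left(t \right)} = t^{2}$
$-2005885 - l{\left(m{\left(-32,-45 \right)} \right)} = -2005885 - 6^{2} = -2005885 - 36 = -2005921$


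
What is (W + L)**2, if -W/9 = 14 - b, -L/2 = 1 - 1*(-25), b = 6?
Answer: 15376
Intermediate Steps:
L = -52 (L = -2*(1 - 1*(-25)) = -2*(1 + 25) = -2*26 = -52)
W = -72 (W = -9*(14 - 1*6) = -9*(14 - 6) = -9*8 = -72)
(W + L)**2 = (-72 - 52)**2 = (-124)**2 = 15376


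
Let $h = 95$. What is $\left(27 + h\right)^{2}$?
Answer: $14884$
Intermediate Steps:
$\left(27 + h\right)^{2} = \left(27 + 95\right)^{2} = 122^{2} = 14884$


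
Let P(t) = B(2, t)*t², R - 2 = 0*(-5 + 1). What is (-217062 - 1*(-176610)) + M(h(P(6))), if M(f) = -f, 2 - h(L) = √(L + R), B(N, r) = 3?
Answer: -40454 + √110 ≈ -40444.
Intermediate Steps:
R = 2 (R = 2 + 0*(-5 + 1) = 2 + 0*(-4) = 2 + 0 = 2)
P(t) = 3*t²
h(L) = 2 - √(2 + L) (h(L) = 2 - √(L + 2) = 2 - √(2 + L))
(-217062 - 1*(-176610)) + M(h(P(6))) = (-217062 - 1*(-176610)) - (2 - √(2 + 3*6²)) = (-217062 + 176610) - (2 - √(2 + 3*36)) = -40452 - (2 - √(2 + 108)) = -40452 - (2 - √110) = -40452 + (-2 + √110) = -40454 + √110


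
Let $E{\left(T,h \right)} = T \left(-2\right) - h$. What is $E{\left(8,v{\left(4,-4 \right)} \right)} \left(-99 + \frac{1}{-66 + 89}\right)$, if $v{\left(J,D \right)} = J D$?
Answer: $0$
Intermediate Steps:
$v{\left(J,D \right)} = D J$
$E{\left(T,h \right)} = - h - 2 T$ ($E{\left(T,h \right)} = - 2 T - h = - h - 2 T$)
$E{\left(8,v{\left(4,-4 \right)} \right)} \left(-99 + \frac{1}{-66 + 89}\right) = \left(- \left(-4\right) 4 - 16\right) \left(-99 + \frac{1}{-66 + 89}\right) = \left(\left(-1\right) \left(-16\right) - 16\right) \left(-99 + \frac{1}{23}\right) = \left(16 - 16\right) \left(-99 + \frac{1}{23}\right) = 0 \left(- \frac{2276}{23}\right) = 0$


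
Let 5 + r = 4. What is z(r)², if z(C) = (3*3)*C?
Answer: 81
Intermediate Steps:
r = -1 (r = -5 + 4 = -1)
z(C) = 9*C
z(r)² = (9*(-1))² = (-9)² = 81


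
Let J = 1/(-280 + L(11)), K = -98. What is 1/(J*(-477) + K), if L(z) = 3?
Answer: -277/26669 ≈ -0.010387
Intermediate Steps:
J = -1/277 (J = 1/(-280 + 3) = 1/(-277) = -1/277 ≈ -0.0036101)
1/(J*(-477) + K) = 1/(-1/277*(-477) - 98) = 1/(477/277 - 98) = 1/(-26669/277) = -277/26669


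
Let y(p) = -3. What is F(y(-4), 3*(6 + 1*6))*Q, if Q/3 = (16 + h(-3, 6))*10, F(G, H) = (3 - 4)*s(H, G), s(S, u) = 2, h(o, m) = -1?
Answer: -900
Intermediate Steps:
F(G, H) = -2 (F(G, H) = (3 - 4)*2 = -1*2 = -2)
Q = 450 (Q = 3*((16 - 1)*10) = 3*(15*10) = 3*150 = 450)
F(y(-4), 3*(6 + 1*6))*Q = -2*450 = -900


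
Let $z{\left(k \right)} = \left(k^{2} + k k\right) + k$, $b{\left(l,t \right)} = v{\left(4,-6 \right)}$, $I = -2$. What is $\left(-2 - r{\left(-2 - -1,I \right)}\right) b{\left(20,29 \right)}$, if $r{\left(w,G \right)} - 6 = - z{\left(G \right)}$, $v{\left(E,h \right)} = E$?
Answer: $-8$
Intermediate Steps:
$b{\left(l,t \right)} = 4$
$z{\left(k \right)} = k + 2 k^{2}$ ($z{\left(k \right)} = \left(k^{2} + k^{2}\right) + k = 2 k^{2} + k = k + 2 k^{2}$)
$r{\left(w,G \right)} = 6 - G \left(1 + 2 G\right)$
$\left(-2 - r{\left(-2 - -1,I \right)}\right) b{\left(20,29 \right)} = \left(-2 - \left(6 - - 2 \left(1 + 2 \left(-2\right)\right)\right)\right) 4 = \left(-2 - \left(6 - - 2 \left(1 - 4\right)\right)\right) 4 = \left(-2 - \left(6 - \left(-2\right) \left(-3\right)\right)\right) 4 = \left(-2 - \left(6 - 6\right)\right) 4 = \left(-2 - 0\right) 4 = \left(-2 + 0\right) 4 = \left(-2\right) 4 = -8$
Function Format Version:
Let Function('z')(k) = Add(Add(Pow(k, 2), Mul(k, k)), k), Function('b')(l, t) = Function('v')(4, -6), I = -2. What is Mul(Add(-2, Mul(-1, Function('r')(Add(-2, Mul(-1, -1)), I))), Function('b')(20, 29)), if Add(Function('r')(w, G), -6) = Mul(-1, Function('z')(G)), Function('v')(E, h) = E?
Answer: -8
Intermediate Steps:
Function('b')(l, t) = 4
Function('z')(k) = Add(k, Mul(2, Pow(k, 2))) (Function('z')(k) = Add(Add(Pow(k, 2), Pow(k, 2)), k) = Add(Mul(2, Pow(k, 2)), k) = Add(k, Mul(2, Pow(k, 2))))
Function('r')(w, G) = Add(6, Mul(-1, G, Add(1, Mul(2, G)))) (Function('r')(w, G) = Add(6, Mul(-1, Mul(G, Add(1, Mul(2, G))))) = Add(6, Mul(-1, G, Add(1, Mul(2, G)))))
Mul(Add(-2, Mul(-1, Function('r')(Add(-2, Mul(-1, -1)), I))), Function('b')(20, 29)) = Mul(Add(-2, Mul(-1, Add(6, Mul(-1, -2, Add(1, Mul(2, -2)))))), 4) = Mul(Add(-2, Mul(-1, Add(6, Mul(-1, -2, Add(1, -4))))), 4) = Mul(Add(-2, Mul(-1, Add(6, Mul(-1, -2, -3)))), 4) = Mul(Add(-2, Mul(-1, Add(6, -6))), 4) = Mul(Add(-2, Mul(-1, 0)), 4) = Mul(Add(-2, 0), 4) = Mul(-2, 4) = -8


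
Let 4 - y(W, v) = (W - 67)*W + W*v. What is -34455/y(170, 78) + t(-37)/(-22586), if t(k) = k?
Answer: 194834743/173720219 ≈ 1.1215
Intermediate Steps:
y(W, v) = 4 - W*v - W*(-67 + W) (y(W, v) = 4 - ((W - 67)*W + W*v) = 4 - ((-67 + W)*W + W*v) = 4 - (W*(-67 + W) + W*v) = 4 - (W*v + W*(-67 + W)) = 4 + (-W*v - W*(-67 + W)) = 4 - W*v - W*(-67 + W))
-34455/y(170, 78) + t(-37)/(-22586) = -34455/(4 - 1*170² + 67*170 - 1*170*78) - 37/(-22586) = -34455/(4 - 1*28900 + 11390 - 13260) - 37*(-1/22586) = -34455/(4 - 28900 + 11390 - 13260) + 37/22586 = -34455/(-30766) + 37/22586 = -34455*(-1/30766) + 37/22586 = 34455/30766 + 37/22586 = 194834743/173720219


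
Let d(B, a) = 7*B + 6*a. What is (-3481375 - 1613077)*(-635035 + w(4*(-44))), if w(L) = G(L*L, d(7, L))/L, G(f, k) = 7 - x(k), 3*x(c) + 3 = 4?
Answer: 9705466556375/3 ≈ 3.2352e+12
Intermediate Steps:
d(B, a) = 6*a + 7*B
x(c) = 1/3 (x(c) = -1 + (1/3)*4 = -1 + 4/3 = 1/3)
G(f, k) = 20/3 (G(f, k) = 7 - 1*1/3 = 7 - 1/3 = 20/3)
w(L) = 20/(3*L)
(-3481375 - 1613077)*(-635035 + w(4*(-44))) = (-3481375 - 1613077)*(-635035 + 20/(3*((4*(-44))))) = -5094452*(-635035 + (20/3)/(-176)) = -5094452*(-635035 + (20/3)*(-1/176)) = -5094452*(-635035 - 5/132) = -5094452*(-83824625/132) = 9705466556375/3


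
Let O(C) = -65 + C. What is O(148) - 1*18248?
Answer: -18165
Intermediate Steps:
O(148) - 1*18248 = (-65 + 148) - 1*18248 = 83 - 18248 = -18165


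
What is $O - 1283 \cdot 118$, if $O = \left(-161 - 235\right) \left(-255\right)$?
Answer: $-50414$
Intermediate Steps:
$O = 100980$ ($O = \left(-396\right) \left(-255\right) = 100980$)
$O - 1283 \cdot 118 = 100980 - 1283 \cdot 118 = 100980 - 151394 = -50414$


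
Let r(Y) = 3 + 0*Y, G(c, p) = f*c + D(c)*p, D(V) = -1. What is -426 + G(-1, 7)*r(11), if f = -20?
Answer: -387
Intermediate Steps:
G(c, p) = -p - 20*c (G(c, p) = -20*c - p = -p - 20*c)
r(Y) = 3 (r(Y) = 3 + 0 = 3)
-426 + G(-1, 7)*r(11) = -426 + (-1*7 - 20*(-1))*3 = -426 + (-7 + 20)*3 = -426 + 13*3 = -426 + 39 = -387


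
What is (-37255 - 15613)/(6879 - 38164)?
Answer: 52868/31285 ≈ 1.6899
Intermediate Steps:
(-37255 - 15613)/(6879 - 38164) = -52868/(-31285) = -52868*(-1/31285) = 52868/31285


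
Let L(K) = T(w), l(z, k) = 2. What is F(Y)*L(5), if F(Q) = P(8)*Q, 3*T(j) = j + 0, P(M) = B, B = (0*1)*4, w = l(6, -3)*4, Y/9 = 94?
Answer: 0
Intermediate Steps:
Y = 846 (Y = 9*94 = 846)
w = 8 (w = 2*4 = 8)
B = 0 (B = 0*4 = 0)
P(M) = 0
T(j) = j/3 (T(j) = (j + 0)/3 = j/3)
L(K) = 8/3 (L(K) = (1/3)*8 = 8/3)
F(Q) = 0 (F(Q) = 0*Q = 0)
F(Y)*L(5) = 0*(8/3) = 0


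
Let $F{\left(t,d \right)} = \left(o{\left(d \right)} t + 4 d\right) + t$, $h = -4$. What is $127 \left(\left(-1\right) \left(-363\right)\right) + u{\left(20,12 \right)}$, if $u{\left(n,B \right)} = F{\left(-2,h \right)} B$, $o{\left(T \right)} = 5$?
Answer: $45765$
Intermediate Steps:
$F{\left(t,d \right)} = 4 d + 6 t$ ($F{\left(t,d \right)} = \left(5 t + 4 d\right) + t = \left(4 d + 5 t\right) + t = 4 d + 6 t$)
$u{\left(n,B \right)} = - 28 B$ ($u{\left(n,B \right)} = \left(4 \left(-4\right) + 6 \left(-2\right)\right) B = \left(-16 - 12\right) B = - 28 B$)
$127 \left(\left(-1\right) \left(-363\right)\right) + u{\left(20,12 \right)} = 127 \left(\left(-1\right) \left(-363\right)\right) - 336 = 127 \cdot 363 - 336 = 46101 - 336 = 45765$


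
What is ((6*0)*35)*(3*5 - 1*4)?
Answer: 0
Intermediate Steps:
((6*0)*35)*(3*5 - 1*4) = (0*35)*(15 - 4) = 0*11 = 0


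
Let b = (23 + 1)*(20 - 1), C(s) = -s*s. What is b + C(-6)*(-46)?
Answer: 2112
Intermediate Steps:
C(s) = -s²
b = 456 (b = 24*19 = 456)
b + C(-6)*(-46) = 456 - 1*(-6)²*(-46) = 456 - 1*36*(-46) = 456 - 36*(-46) = 456 + 1656 = 2112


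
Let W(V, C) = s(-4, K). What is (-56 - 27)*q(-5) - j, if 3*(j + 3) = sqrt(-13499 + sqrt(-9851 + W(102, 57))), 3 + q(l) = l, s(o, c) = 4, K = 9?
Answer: 667 - sqrt(-13499 + I*sqrt(9847))/3 ≈ 666.86 - 38.729*I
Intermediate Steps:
q(l) = -3 + l
W(V, C) = 4
j = -3 + sqrt(-13499 + I*sqrt(9847))/3 (j = -3 + sqrt(-13499 + sqrt(-9851 + 4))/3 = -3 + sqrt(-13499 + sqrt(-9847))/3 = -3 + sqrt(-13499 + I*sqrt(9847))/3 ≈ -2.8577 + 38.729*I)
(-56 - 27)*q(-5) - j = (-56 - 27)*(-3 - 5) - (-3 + sqrt(-13499 + I*sqrt(9847))/3) = -83*(-8) + (3 - sqrt(-13499 + I*sqrt(9847))/3) = 664 + (3 - sqrt(-13499 + I*sqrt(9847))/3) = 667 - sqrt(-13499 + I*sqrt(9847))/3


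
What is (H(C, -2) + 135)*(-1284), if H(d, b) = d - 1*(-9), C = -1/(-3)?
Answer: -185324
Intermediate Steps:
C = ⅓ (C = -1*(-⅓) = ⅓ ≈ 0.33333)
H(d, b) = 9 + d (H(d, b) = d + 9 = 9 + d)
(H(C, -2) + 135)*(-1284) = ((9 + ⅓) + 135)*(-1284) = (28/3 + 135)*(-1284) = (433/3)*(-1284) = -185324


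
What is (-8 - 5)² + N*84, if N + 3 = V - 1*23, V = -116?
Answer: -11759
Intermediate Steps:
N = -142 (N = -3 + (-116 - 1*23) = -3 + (-116 - 23) = -3 - 139 = -142)
(-8 - 5)² + N*84 = (-8 - 5)² - 142*84 = (-13)² - 11928 = 169 - 11928 = -11759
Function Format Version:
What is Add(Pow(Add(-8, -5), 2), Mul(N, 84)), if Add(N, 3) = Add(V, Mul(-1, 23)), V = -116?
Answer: -11759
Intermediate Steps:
N = -142 (N = Add(-3, Add(-116, Mul(-1, 23))) = Add(-3, Add(-116, -23)) = Add(-3, -139) = -142)
Add(Pow(Add(-8, -5), 2), Mul(N, 84)) = Add(Pow(Add(-8, -5), 2), Mul(-142, 84)) = Add(Pow(-13, 2), -11928) = Add(169, -11928) = -11759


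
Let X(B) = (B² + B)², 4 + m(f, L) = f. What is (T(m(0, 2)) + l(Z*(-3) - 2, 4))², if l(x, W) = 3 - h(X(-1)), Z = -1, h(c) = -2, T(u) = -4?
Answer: 1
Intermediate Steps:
m(f, L) = -4 + f
X(B) = (B + B²)²
l(x, W) = 5 (l(x, W) = 3 - 1*(-2) = 3 + 2 = 5)
(T(m(0, 2)) + l(Z*(-3) - 2, 4))² = (-4 + 5)² = 1² = 1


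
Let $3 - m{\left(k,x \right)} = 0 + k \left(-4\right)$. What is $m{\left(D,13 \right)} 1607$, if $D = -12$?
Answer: $-72315$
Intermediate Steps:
$m{\left(k,x \right)} = 3 + 4 k$ ($m{\left(k,x \right)} = 3 - \left(0 + k \left(-4\right)\right) = 3 - \left(0 - 4 k\right) = 3 - - 4 k = 3 + 4 k$)
$m{\left(D,13 \right)} 1607 = \left(3 + 4 \left(-12\right)\right) 1607 = \left(3 - 48\right) 1607 = \left(-45\right) 1607 = -72315$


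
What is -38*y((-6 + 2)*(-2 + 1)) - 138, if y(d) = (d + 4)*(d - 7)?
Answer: 774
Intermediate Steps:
y(d) = (-7 + d)*(4 + d) (y(d) = (4 + d)*(-7 + d) = (-7 + d)*(4 + d))
-38*y((-6 + 2)*(-2 + 1)) - 138 = -38*(-28 + ((-6 + 2)*(-2 + 1))² - 3*(-6 + 2)*(-2 + 1)) - 138 = -38*(-28 + (-4*(-1))² - (-12)*(-1)) - 138 = -38*(-28 + 4² - 3*4) - 138 = -38*(-28 + 16 - 12) - 138 = -38*(-24) - 138 = 912 - 138 = 774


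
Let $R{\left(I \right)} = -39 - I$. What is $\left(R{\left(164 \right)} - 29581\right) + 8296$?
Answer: $-21488$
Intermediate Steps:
$\left(R{\left(164 \right)} - 29581\right) + 8296 = \left(\left(-39 - 164\right) - 29581\right) + 8296 = \left(-203 - 29581\right) + 8296 = -29784 + 8296 = -21488$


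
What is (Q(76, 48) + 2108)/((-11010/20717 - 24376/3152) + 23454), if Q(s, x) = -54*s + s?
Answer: -15671996160/191375765453 ≈ -0.081891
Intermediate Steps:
Q(s, x) = -53*s
(Q(76, 48) + 2108)/((-11010/20717 - 24376/3152) + 23454) = (-53*76 + 2108)/((-11010/20717 - 24376/3152) + 23454) = (-4028 + 2108)/((-11010*1/20717 - 24376*1/3152) + 23454) = -1920/((-11010/20717 - 3047/394) + 23454) = -1920/(-67462639/8162498 + 23454) = -1920/191375765453/8162498 = -1920*8162498/191375765453 = -15671996160/191375765453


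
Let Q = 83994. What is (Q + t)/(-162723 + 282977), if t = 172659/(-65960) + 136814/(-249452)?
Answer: 345493227943043/494660437323920 ≈ 0.69845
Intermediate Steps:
t = -13023596077/4113463480 (t = 172659*(-1/65960) + 136814*(-1/249452) = -172659/65960 - 68407/124726 = -13023596077/4113463480 ≈ -3.1661)
(Q + t)/(-162723 + 282977) = (83994 - 13023596077/4113463480)/(-162723 + 282977) = (345493227943043/4113463480)/120254 = (345493227943043/4113463480)*(1/120254) = 345493227943043/494660437323920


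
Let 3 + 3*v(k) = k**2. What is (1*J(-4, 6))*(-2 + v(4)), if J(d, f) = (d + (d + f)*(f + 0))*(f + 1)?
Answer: 392/3 ≈ 130.67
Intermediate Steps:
J(d, f) = (1 + f)*(d + f*(d + f)) (J(d, f) = (d + (d + f)*f)*(1 + f) = (d + f*(d + f))*(1 + f) = (1 + f)*(d + f*(d + f)))
v(k) = -1 + k**2/3
(1*J(-4, 6))*(-2 + v(4)) = (1*(-4 + 6**2 + 6**3 - 4*6**2 + 2*(-4)*6))*(-2 + (-1 + (1/3)*4**2)) = (1*(-4 + 36 + 216 - 4*36 - 48))*(-2 + (-1 + (1/3)*16)) = (1*(-4 + 36 + 216 - 144 - 48))*(-2 + (-1 + 16/3)) = (1*56)*(-2 + 13/3) = 56*(7/3) = 392/3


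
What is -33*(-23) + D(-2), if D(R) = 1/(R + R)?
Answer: 3035/4 ≈ 758.75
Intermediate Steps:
D(R) = 1/(2*R)
-33*(-23) + D(-2) = -33*(-23) + (1/2)/(-2) = 759 + (1/2)*(-1/2) = 759 - 1/4 = 3035/4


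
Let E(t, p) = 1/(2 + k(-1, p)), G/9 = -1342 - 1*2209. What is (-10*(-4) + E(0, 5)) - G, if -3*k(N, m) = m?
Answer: 32002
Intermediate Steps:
k(N, m) = -m/3
G = -31959 (G = 9*(-1342 - 1*2209) = 9*(-1342 - 2209) = 9*(-3551) = -31959)
E(t, p) = 1/(2 - p/3)
(-10*(-4) + E(0, 5)) - G = (-10*(-4) - 3/(-6 + 5)) - 1*(-31959) = (40 - 3/(-1)) + 31959 = (40 - 3*(-1)) + 31959 = (40 + 3) + 31959 = 43 + 31959 = 32002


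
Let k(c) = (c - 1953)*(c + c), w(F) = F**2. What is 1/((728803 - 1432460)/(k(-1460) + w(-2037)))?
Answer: -14115329/703657 ≈ -20.060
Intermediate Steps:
k(c) = 2*c*(-1953 + c) (k(c) = (-1953 + c)*(2*c) = 2*c*(-1953 + c))
1/((728803 - 1432460)/(k(-1460) + w(-2037))) = 1/((728803 - 1432460)/(2*(-1460)*(-1953 - 1460) + (-2037)**2)) = 1/(-703657/(2*(-1460)*(-3413) + 4149369)) = 1/(-703657/(9965960 + 4149369)) = 1/(-703657/14115329) = -14115329/703657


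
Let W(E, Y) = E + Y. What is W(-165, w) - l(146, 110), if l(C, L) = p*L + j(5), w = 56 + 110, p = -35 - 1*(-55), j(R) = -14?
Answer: -2185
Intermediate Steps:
p = 20 (p = -35 + 55 = 20)
w = 166
l(C, L) = -14 + 20*L (l(C, L) = 20*L - 14 = -14 + 20*L)
W(-165, w) - l(146, 110) = (-165 + 166) - (-14 + 20*110) = 1 - (-14 + 2200) = 1 - 1*2186 = 1 - 2186 = -2185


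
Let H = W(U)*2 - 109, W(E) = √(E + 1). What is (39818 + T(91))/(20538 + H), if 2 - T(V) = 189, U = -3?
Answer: 809621699/417344049 - 79262*I*√2/417344049 ≈ 1.9399 - 0.00026859*I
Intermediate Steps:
W(E) = √(1 + E)
T(V) = -187 (T(V) = 2 - 1*189 = 2 - 189 = -187)
H = -109 + 2*I*√2 (H = √(1 - 3)*2 - 109 = √(-2)*2 - 109 = (I*√2)*2 - 109 = 2*I*√2 - 109 = -109 + 2*I*√2 ≈ -109.0 + 2.8284*I)
(39818 + T(91))/(20538 + H) = (39818 - 187)/(20538 + (-109 + 2*I*√2)) = 39631/(20429 + 2*I*√2)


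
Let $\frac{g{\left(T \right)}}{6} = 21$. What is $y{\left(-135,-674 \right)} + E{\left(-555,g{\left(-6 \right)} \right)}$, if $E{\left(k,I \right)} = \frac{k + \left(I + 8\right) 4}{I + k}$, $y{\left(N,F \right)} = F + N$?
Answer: $- \frac{347042}{429} \approx -808.96$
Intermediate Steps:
$g{\left(T \right)} = 126$ ($g{\left(T \right)} = 6 \cdot 21 = 126$)
$E{\left(k,I \right)} = \frac{32 + k + 4 I}{I + k}$ ($E{\left(k,I \right)} = \frac{k + \left(8 + I\right) 4}{I + k} = \frac{k + \left(32 + 4 I\right)}{I + k} = \frac{32 + k + 4 I}{I + k}$)
$y{\left(-135,-674 \right)} + E{\left(-555,g{\left(-6 \right)} \right)} = \left(-674 - 135\right) + \frac{32 - 555 + 4 \cdot 126}{126 - 555} = -809 + \frac{32 - 555 + 504}{-429} = -809 - - \frac{19}{429} = -809 + \frac{19}{429} = - \frac{347042}{429}$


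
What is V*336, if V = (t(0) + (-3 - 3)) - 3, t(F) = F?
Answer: -3024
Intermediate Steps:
V = -9 (V = (0 + (-3 - 3)) - 3 = (0 - 6) - 3 = -6 - 3 = -9)
V*336 = -9*336 = -3024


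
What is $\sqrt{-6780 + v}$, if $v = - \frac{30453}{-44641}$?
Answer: $\frac{i \sqrt{13509952560807}}{44641} \approx 82.337 i$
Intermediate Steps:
$v = \frac{30453}{44641}$ ($v = \left(-30453\right) \left(- \frac{1}{44641}\right) = \frac{30453}{44641} \approx 0.68218$)
$\sqrt{-6780 + v} = \sqrt{-6780 + \frac{30453}{44641}} = \sqrt{- \frac{302635527}{44641}} = \frac{i \sqrt{13509952560807}}{44641}$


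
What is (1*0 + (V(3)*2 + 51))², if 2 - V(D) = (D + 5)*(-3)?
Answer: 10609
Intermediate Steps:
V(D) = 17 + 3*D (V(D) = 2 - (D + 5)*(-3) = 2 - (5 + D)*(-3) = 2 - (-15 - 3*D) = 2 + (15 + 3*D) = 17 + 3*D)
(1*0 + (V(3)*2 + 51))² = (1*0 + ((17 + 3*3)*2 + 51))² = (0 + ((17 + 9)*2 + 51))² = (0 + (26*2 + 51))² = (0 + (52 + 51))² = (0 + 103)² = 103² = 10609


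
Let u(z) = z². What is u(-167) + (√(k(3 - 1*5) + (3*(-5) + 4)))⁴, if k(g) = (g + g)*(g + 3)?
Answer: 28114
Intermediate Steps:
k(g) = 2*g*(3 + g) (k(g) = (2*g)*(3 + g) = 2*g*(3 + g))
u(-167) + (√(k(3 - 1*5) + (3*(-5) + 4)))⁴ = (-167)² + (√(2*(3 - 1*5)*(3 + (3 - 1*5)) + (3*(-5) + 4)))⁴ = 27889 + (√(2*(3 - 5)*(3 + (3 - 5)) + (-15 + 4)))⁴ = 27889 + (√(2*(-2)*(3 - 2) - 11))⁴ = 27889 + (√(2*(-2)*1 - 11))⁴ = 27889 + (√(-4 - 11))⁴ = 27889 + (√(-15))⁴ = 27889 + (I*√15)⁴ = 27889 + 225 = 28114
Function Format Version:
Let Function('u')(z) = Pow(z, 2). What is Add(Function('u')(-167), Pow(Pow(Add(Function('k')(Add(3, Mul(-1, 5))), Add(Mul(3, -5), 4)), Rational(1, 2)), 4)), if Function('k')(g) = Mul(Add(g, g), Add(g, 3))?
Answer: 28114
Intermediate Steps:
Function('k')(g) = Mul(2, g, Add(3, g)) (Function('k')(g) = Mul(Mul(2, g), Add(3, g)) = Mul(2, g, Add(3, g)))
Add(Function('u')(-167), Pow(Pow(Add(Function('k')(Add(3, Mul(-1, 5))), Add(Mul(3, -5), 4)), Rational(1, 2)), 4)) = Add(Pow(-167, 2), Pow(Pow(Add(Mul(2, Add(3, Mul(-1, 5)), Add(3, Add(3, Mul(-1, 5)))), Add(Mul(3, -5), 4)), Rational(1, 2)), 4)) = Add(27889, Pow(Pow(Add(Mul(2, Add(3, -5), Add(3, Add(3, -5))), Add(-15, 4)), Rational(1, 2)), 4)) = Add(27889, Pow(Pow(Add(Mul(2, -2, Add(3, -2)), -11), Rational(1, 2)), 4)) = Add(27889, Pow(Pow(Add(Mul(2, -2, 1), -11), Rational(1, 2)), 4)) = Add(27889, Pow(Pow(Add(-4, -11), Rational(1, 2)), 4)) = Add(27889, Pow(Pow(-15, Rational(1, 2)), 4)) = Add(27889, Pow(Mul(I, Pow(15, Rational(1, 2))), 4)) = Add(27889, 225) = 28114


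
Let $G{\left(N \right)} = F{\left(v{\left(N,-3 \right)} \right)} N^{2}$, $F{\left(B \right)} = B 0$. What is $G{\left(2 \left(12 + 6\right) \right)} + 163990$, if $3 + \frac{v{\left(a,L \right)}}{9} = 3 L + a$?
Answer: $163990$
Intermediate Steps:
$v{\left(a,L \right)} = -27 + 9 a + 27 L$ ($v{\left(a,L \right)} = -27 + 9 \left(3 L + a\right) = -27 + 9 \left(a + 3 L\right) = -27 + \left(9 a + 27 L\right) = -27 + 9 a + 27 L$)
$F{\left(B \right)} = 0$
$G{\left(N \right)} = 0$ ($G{\left(N \right)} = 0 N^{2} = 0$)
$G{\left(2 \left(12 + 6\right) \right)} + 163990 = 0 + 163990 = 163990$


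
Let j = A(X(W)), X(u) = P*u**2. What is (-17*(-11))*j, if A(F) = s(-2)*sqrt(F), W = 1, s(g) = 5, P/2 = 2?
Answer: 1870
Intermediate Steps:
P = 4 (P = 2*2 = 4)
X(u) = 4*u**2
A(F) = 5*sqrt(F)
j = 10 (j = 5*sqrt(4*1**2) = 5*sqrt(4*1) = 5*sqrt(4) = 5*2 = 10)
(-17*(-11))*j = -17*(-11)*10 = 187*10 = 1870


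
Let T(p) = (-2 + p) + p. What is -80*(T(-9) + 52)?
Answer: -2560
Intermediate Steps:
T(p) = -2 + 2*p
-80*(T(-9) + 52) = -80*((-2 + 2*(-9)) + 52) = -80*((-2 - 18) + 52) = -80*(-20 + 52) = -80*32 = -2560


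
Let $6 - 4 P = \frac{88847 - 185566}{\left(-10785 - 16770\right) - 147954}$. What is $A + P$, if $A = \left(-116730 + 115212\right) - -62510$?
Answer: $\frac{42819536047}{702036} \approx 60993.0$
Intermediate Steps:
$A = 60992$ ($A = -1518 + 62510 = 60992$)
$P = \frac{956335}{702036}$ ($P = \frac{3}{2} - \frac{\left(88847 - 185566\right) \frac{1}{\left(-10785 - 16770\right) - 147954}}{4} = \frac{3}{2} - \frac{\left(-96719\right) \frac{1}{-27555 - 147954}}{4} = \frac{3}{2} - \frac{\left(-96719\right) \frac{1}{-175509}}{4} = \frac{3}{2} - \frac{\left(-96719\right) \left(- \frac{1}{175509}\right)}{4} = \frac{3}{2} - \frac{96719}{702036} = \frac{956335}{702036} \approx 1.3622$)
$A + P = 60992 + \frac{956335}{702036} = \frac{42819536047}{702036}$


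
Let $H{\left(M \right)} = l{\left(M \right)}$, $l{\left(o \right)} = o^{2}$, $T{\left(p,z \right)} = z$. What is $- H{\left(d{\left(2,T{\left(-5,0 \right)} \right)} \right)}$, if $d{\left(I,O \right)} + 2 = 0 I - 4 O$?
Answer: $-4$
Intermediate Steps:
$d{\left(I,O \right)} = -2 - 4 O$ ($d{\left(I,O \right)} = -2 + \left(0 I - 4 O\right) = -2 + \left(0 - 4 O\right) = -2 - 4 O$)
$H{\left(M \right)} = M^{2}$
$- H{\left(d{\left(2,T{\left(-5,0 \right)} \right)} \right)} = - \left(-2 - 0\right)^{2} = - \left(-2 + 0\right)^{2} = - \left(-2\right)^{2} = \left(-1\right) 4 = -4$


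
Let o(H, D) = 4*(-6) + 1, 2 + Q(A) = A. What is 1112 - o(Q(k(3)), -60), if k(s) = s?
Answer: 1135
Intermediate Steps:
Q(A) = -2 + A
o(H, D) = -23 (o(H, D) = -24 + 1 = -23)
1112 - o(Q(k(3)), -60) = 1112 - 1*(-23) = 1112 + 23 = 1135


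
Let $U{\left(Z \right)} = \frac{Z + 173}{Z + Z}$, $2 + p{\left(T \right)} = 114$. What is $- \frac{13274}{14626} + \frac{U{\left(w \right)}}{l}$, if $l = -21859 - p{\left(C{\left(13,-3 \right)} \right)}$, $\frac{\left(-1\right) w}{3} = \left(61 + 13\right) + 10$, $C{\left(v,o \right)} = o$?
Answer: $- \frac{73494627335}{80979657192} \approx -0.90757$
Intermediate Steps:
$p{\left(T \right)} = 112$ ($p{\left(T \right)} = -2 + 114 = 112$)
$w = -252$ ($w = - 3 \left(\left(61 + 13\right) + 10\right) = - 3 \left(74 + 10\right) = \left(-3\right) 84 = -252$)
$U{\left(Z \right)} = \frac{173 + Z}{2 Z}$
$l = -21971$ ($l = -21859 - 112 = -21971$)
$- \frac{13274}{14626} + \frac{U{\left(w \right)}}{l} = - \frac{13274}{14626} + \frac{\frac{1}{2} \frac{1}{-252} \left(173 - 252\right)}{-21971} = \left(-13274\right) \frac{1}{14626} + \frac{1}{2} \left(- \frac{1}{252}\right) \left(-79\right) \left(- \frac{1}{21971}\right) = - \frac{6637}{7313} + \frac{79}{504} \left(- \frac{1}{21971}\right) = - \frac{6637}{7313} - \frac{79}{11073384} = - \frac{73494627335}{80979657192}$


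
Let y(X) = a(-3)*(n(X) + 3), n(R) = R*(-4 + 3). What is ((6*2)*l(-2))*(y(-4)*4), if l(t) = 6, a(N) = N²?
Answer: 18144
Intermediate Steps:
n(R) = -R (n(R) = R*(-1) = -R)
y(X) = 27 - 9*X (y(X) = (-3)²*(-X + 3) = 9*(3 - X) = 27 - 9*X)
((6*2)*l(-2))*(y(-4)*4) = ((6*2)*6)*((27 - 9*(-4))*4) = (12*6)*((27 + 36)*4) = 72*(63*4) = 72*252 = 18144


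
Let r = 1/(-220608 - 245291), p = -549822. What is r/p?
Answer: 1/256161519978 ≈ 3.9038e-12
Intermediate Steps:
r = -1/465899 (r = 1/(-465899) = -1/465899 ≈ -2.1464e-6)
r/p = -1/465899/(-549822) = -1/465899*(-1/549822) = 1/256161519978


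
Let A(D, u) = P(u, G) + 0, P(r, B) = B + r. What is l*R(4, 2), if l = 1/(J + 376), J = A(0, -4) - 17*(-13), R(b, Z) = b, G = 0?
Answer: 4/593 ≈ 0.0067454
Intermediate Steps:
A(D, u) = u (A(D, u) = (0 + u) + 0 = u + 0 = u)
J = 217 (J = -4 - 17*(-13) = -4 + 221 = 217)
l = 1/593 (l = 1/(217 + 376) = 1/593 ≈ 0.0016863)
l*R(4, 2) = (1/593)*4 = 4/593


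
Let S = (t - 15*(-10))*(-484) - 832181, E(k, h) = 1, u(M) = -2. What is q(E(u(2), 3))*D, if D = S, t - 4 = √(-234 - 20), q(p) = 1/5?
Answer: -906717/5 - 484*I*√254/5 ≈ -1.8134e+5 - 1542.7*I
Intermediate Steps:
q(p) = ⅕
t = 4 + I*√254 (t = 4 + √(-234 - 20) = 4 + √(-254) = 4 + I*√254 ≈ 4.0 + 15.937*I)
S = -906717 - 484*I*√254 (S = ((4 + I*√254) - 15*(-10))*(-484) - 832181 = ((4 + I*√254) + 150)*(-484) - 832181 = (154 + I*√254)*(-484) - 832181 = (-74536 - 484*I*√254) - 832181 = -906717 - 484*I*√254 ≈ -9.0672e+5 - 7713.7*I)
D = -906717 - 484*I*√254 ≈ -9.0672e+5 - 7713.7*I
q(E(u(2), 3))*D = (-906717 - 484*I*√254)/5 = -906717/5 - 484*I*√254/5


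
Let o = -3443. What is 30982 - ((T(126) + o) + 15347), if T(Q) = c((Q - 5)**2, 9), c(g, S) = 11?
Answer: 19067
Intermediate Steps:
T(Q) = 11
30982 - ((T(126) + o) + 15347) = 30982 - ((11 - 3443) + 15347) = 30982 - (-3432 + 15347) = 30982 - 1*11915 = 30982 - 11915 = 19067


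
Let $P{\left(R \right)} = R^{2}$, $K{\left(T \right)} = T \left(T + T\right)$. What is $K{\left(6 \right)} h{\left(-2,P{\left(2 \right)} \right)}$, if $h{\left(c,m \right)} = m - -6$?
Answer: $720$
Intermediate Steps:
$K{\left(T \right)} = 2 T^{2}$ ($K{\left(T \right)} = T 2 T = 2 T^{2}$)
$h{\left(c,m \right)} = 6 + m$ ($h{\left(c,m \right)} = m + 6 = 6 + m$)
$K{\left(6 \right)} h{\left(-2,P{\left(2 \right)} \right)} = 2 \cdot 6^{2} \left(6 + 2^{2}\right) = 2 \cdot 36 \left(6 + 4\right) = 72 \cdot 10 = 720$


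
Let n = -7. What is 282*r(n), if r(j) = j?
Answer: -1974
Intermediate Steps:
282*r(n) = 282*(-7) = -1974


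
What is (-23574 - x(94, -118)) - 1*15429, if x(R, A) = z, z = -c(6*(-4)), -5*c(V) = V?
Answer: -194991/5 ≈ -38998.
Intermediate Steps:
c(V) = -V/5
z = -24/5 (z = -(-1)*6*(-4)/5 = -(-1)*(-24)/5 = -1*24/5 = -24/5 ≈ -4.8000)
x(R, A) = -24/5
(-23574 - x(94, -118)) - 1*15429 = (-23574 - 1*(-24/5)) - 1*15429 = (-23574 + 24/5) - 15429 = -117846/5 - 15429 = -194991/5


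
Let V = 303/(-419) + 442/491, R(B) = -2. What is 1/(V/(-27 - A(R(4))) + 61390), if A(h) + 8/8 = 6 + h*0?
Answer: 6583328/404150469495 ≈ 1.6289e-5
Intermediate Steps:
A(h) = 5 (A(h) = -1 + (6 + h*0) = -1 + (6 + 0) = -1 + 6 = 5)
V = 36425/205729 (V = 303*(-1/419) + 442*(1/491) = -303/419 + 442/491 = 36425/205729 ≈ 0.17705)
1/(V/(-27 - A(R(4))) + 61390) = 1/((36425/205729)/(-27 - 1*5) + 61390) = 1/((36425/205729)/(-27 - 5) + 61390) = 1/((36425/205729)/(-32) + 61390) = 1/(-1/32*36425/205729 + 61390) = 1/(-36425/6583328 + 61390) = 1/(404150469495/6583328) = 6583328/404150469495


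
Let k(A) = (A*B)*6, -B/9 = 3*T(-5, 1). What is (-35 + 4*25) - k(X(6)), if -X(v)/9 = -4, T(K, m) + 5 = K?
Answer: -58255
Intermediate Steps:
T(K, m) = -5 + K
B = 270 (B = -27*(-5 - 5) = -27*(-10) = -9*(-30) = 270)
X(v) = 36 (X(v) = -9*(-4) = 36)
k(A) = 1620*A (k(A) = (A*270)*6 = (270*A)*6 = 1620*A)
(-35 + 4*25) - k(X(6)) = (-35 + 4*25) - 1620*36 = (-35 + 100) - 1*58320 = 65 - 58320 = -58255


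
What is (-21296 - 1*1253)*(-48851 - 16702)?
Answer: 1478154597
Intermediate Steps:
(-21296 - 1*1253)*(-48851 - 16702) = (-21296 - 1253)*(-65553) = -22549*(-65553) = 1478154597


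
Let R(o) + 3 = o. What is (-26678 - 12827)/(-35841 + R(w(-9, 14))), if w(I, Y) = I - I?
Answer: 39505/35844 ≈ 1.1021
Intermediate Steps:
w(I, Y) = 0
R(o) = -3 + o
(-26678 - 12827)/(-35841 + R(w(-9, 14))) = (-26678 - 12827)/(-35841 + (-3 + 0)) = -39505/(-35841 - 3) = -39505/(-35844) = -39505*(-1/35844) = 39505/35844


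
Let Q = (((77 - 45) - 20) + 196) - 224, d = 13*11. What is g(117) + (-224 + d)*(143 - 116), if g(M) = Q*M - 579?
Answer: -4638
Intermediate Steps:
d = 143
Q = -16 (Q = ((32 - 20) + 196) - 224 = (12 + 196) - 224 = 208 - 224 = -16)
g(M) = -579 - 16*M (g(M) = -16*M - 579 = -579 - 16*M)
g(117) + (-224 + d)*(143 - 116) = (-579 - 16*117) + (-224 + 143)*(143 - 116) = (-579 - 1872) - 81*27 = -2451 - 2187 = -4638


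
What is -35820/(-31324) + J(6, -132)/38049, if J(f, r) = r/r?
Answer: 340736626/297961719 ≈ 1.1436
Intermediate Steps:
J(f, r) = 1
-35820/(-31324) + J(6, -132)/38049 = -35820/(-31324) + 1/38049 = -35820*(-1/31324) + 1*(1/38049) = 8955/7831 + 1/38049 = 340736626/297961719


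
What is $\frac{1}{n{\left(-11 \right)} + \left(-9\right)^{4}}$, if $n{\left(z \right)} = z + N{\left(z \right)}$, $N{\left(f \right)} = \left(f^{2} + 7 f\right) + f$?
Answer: $\frac{1}{6583} \approx 0.00015191$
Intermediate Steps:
$N{\left(f \right)} = f^{2} + 8 f$
$n{\left(z \right)} = z + z \left(8 + z\right)$
$\frac{1}{n{\left(-11 \right)} + \left(-9\right)^{4}} = \frac{1}{- 11 \left(9 - 11\right) + \left(-9\right)^{4}} = \frac{1}{\left(-11\right) \left(-2\right) + 6561} = \frac{1}{22 + 6561} = \frac{1}{6583}$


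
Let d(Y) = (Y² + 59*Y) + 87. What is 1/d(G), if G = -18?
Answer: -1/651 ≈ -0.0015361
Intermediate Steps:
d(Y) = 87 + Y² + 59*Y
1/d(G) = 1/(87 + (-18)² + 59*(-18)) = 1/(87 + 324 - 1062) = 1/(-651) = -1/651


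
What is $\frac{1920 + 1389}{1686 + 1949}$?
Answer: $\frac{3309}{3635} \approx 0.91032$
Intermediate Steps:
$\frac{1920 + 1389}{1686 + 1949} = \frac{3309}{3635}$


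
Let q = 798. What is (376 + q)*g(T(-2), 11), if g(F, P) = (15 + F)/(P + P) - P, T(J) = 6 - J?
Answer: -128553/11 ≈ -11687.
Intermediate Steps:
g(F, P) = -P + (15 + F)/(2*P) (g(F, P) = (15 + F)/((2*P)) - P = (15 + F)*(1/(2*P)) - P = (15 + F)/(2*P) - P = -P + (15 + F)/(2*P))
(376 + q)*g(T(-2), 11) = (376 + 798)*((½)*(15 + (6 - 1*(-2)) - 2*11²)/11) = 1174*((½)*(1/11)*(15 + (6 + 2) - 2*121)) = 1174*((½)*(1/11)*(15 + 8 - 242)) = 1174*((½)*(1/11)*(-219)) = 1174*(-219/22) = -128553/11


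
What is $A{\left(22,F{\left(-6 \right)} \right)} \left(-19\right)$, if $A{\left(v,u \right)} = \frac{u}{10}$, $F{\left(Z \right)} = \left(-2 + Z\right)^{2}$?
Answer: $- \frac{608}{5} \approx -121.6$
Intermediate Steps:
$A{\left(v,u \right)} = \frac{u}{10}$ ($A{\left(v,u \right)} = u \frac{1}{10} = \frac{u}{10}$)
$A{\left(22,F{\left(-6 \right)} \right)} \left(-19\right) = \frac{\left(-2 - 6\right)^{2}}{10} \left(-19\right) = \frac{\left(-8\right)^{2}}{10} \left(-19\right) = \frac{1}{10} \cdot 64 \left(-19\right) = \frac{32}{5} \left(-19\right) = - \frac{608}{5}$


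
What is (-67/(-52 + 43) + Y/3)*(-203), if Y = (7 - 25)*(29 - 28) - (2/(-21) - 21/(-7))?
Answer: -290/3 ≈ -96.667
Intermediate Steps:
Y = -439/21 (Y = -18*1 - (2*(-1/21) - 21*(-⅐)) = -18 - (-2/21 + 3) = -18 - 1*61/21 = -18 - 61/21 = -439/21 ≈ -20.905)
(-67/(-52 + 43) + Y/3)*(-203) = (-67/(-52 + 43) - 439/21/3)*(-203) = (-67/(-9) - 439/21*⅓)*(-203) = (-67*(-⅑) - 439/63)*(-203) = (67/9 - 439/63)*(-203) = (10/21)*(-203) = -290/3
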